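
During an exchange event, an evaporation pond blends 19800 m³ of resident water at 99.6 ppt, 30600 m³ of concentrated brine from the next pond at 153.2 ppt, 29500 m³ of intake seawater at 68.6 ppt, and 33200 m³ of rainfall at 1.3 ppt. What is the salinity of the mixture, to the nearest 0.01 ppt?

By conservation of dissolved salt,
salt = 19,800×99.6 + 30,600×153.2 + 29,500×68.6 + 33,200×1.3 = 1,972,080 + 4,687,920 + 2,023,700 + 43,160 = 8,726,860
volume = 19,800 + 30,600 + 29,500 + 33,200 = 113,100 m³
S = 8,726,860 / 113,100 = 77.1606 ppt

77.16 ppt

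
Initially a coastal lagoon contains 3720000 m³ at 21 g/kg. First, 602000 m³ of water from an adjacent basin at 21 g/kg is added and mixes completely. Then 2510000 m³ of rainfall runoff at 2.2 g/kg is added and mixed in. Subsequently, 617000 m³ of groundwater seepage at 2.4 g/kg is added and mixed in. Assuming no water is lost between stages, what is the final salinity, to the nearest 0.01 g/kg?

Total salt / total volume:
Initial salt = 3,720,000×21 = 78,120,000
After stage 1: salt = 78,120,000 + 602,000×21 = 90,762,000; volume = 4,322,000 m³; S = 21 g/kg
After stage 2: salt = 90,762,000 + 2,510,000×2.2 = 96,284,000; volume = 6,832,000 m³; S = 14.093 g/kg
After stage 3: salt = 96,284,000 + 617,000×2.4 = 97,764,800; volume = 7,449,000 m³
S = 97,764,800 / 7,449,000 = 13.1246 g/kg

13.12 g/kg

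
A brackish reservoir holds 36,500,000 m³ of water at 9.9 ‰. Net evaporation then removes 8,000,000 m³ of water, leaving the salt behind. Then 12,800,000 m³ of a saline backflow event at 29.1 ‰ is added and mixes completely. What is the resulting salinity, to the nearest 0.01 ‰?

After evaporation: salt = 36,500,000×9.9 = 361,350,000; volume = 36,500,000 − 8,000,000 = 28,500,000 m³
After mixing: salt = 361,350,000 + 12,800,000×29.1 = 733,830,000; volume = 28,500,000 + 12,800,000 = 41,300,000 m³
S = 733,830,000 / 41,300,000 = 17.7683 ‰

17.77 ‰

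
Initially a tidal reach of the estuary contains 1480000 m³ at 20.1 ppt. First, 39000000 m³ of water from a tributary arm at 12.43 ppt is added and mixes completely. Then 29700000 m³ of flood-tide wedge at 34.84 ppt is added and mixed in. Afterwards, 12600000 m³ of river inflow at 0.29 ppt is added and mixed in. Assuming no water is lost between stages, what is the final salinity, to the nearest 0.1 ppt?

By conservation of dissolved salt,
Initial salt = 1,480,000×20.1 = 29,748,000
After stage 1: salt = 29,748,000 + 39,000,000×12.43 = 514,518,000; volume = 40,480,000 m³; S = 12.71 ppt
After stage 2: salt = 514,518,000 + 29,700,000×34.84 = 1,549,266,000; volume = 70,180,000 m³; S = 22.076 ppt
After stage 3: salt = 1,549,266,000 + 12,600,000×0.29 = 1,552,920,000; volume = 82,780,000 m³
S = 1,552,920,000 / 82,780,000 = 18.7596 ppt

18.8 ppt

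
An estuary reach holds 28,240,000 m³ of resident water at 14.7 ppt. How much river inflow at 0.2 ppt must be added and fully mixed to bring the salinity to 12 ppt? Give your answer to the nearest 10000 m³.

Salt balance: 28,240,000×14.7 + V×0.2 = (28,240,000+V)×12
415,128,000 + 0.2V = 338,880,000 + 12V
76,248,000 = 11.8V
V = 6,461,694.92 m³

6460000 m³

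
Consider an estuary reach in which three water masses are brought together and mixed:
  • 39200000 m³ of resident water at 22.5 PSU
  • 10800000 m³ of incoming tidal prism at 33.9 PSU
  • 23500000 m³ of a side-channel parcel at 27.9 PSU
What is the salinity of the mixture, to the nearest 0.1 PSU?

Salt balance:
salt = 39,200,000×22.5 + 10,800,000×33.9 + 23,500,000×27.9 = 882,000,000 + 366,120,000 + 655,650,000 = 1,903,770,000
volume = 39,200,000 + 10,800,000 + 23,500,000 = 73,500,000 m³
S = 1,903,770,000 / 73,500,000 = 25.902 PSU

25.9 PSU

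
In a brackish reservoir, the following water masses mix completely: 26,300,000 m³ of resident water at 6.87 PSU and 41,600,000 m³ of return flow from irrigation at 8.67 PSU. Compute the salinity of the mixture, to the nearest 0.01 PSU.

Conserving salt mass:
salt = 26,300,000×6.87 + 41,600,000×8.67 = 180,681,000 + 360,672,000 = 541,353,000
volume = 26,300,000 + 41,600,000 = 67,900,000 m³
S = 541,353,000 / 67,900,000 = 7.9728 PSU

7.97 PSU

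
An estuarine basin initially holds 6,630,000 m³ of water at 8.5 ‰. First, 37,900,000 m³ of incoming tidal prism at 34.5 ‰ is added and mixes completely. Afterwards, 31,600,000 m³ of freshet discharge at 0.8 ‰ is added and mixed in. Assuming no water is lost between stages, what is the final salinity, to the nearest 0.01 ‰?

By conservation of dissolved salt,
Initial salt = 6,630,000×8.5 = 56,355,000
After stage 1: salt = 56,355,000 + 37,900,000×34.5 = 1,363,905,000; volume = 44,530,000 m³; S = 30.629 ‰
After stage 2: salt = 1,363,905,000 + 31,600,000×0.8 = 1,389,185,000; volume = 76,130,000 m³
S = 1,389,185,000 / 76,130,000 = 18.2475 ‰

18.25 ‰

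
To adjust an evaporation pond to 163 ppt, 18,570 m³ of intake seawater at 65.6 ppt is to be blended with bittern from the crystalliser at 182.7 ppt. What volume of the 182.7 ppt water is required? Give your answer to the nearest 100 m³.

Salt balance: 18,570×65.6 + V×182.7 = (18,570+V)×163
1,218,192 + 182.7V = 3,026,910 + 163V
1,808,718 = 19.7V
V = 91,813.1 m³

91800 m³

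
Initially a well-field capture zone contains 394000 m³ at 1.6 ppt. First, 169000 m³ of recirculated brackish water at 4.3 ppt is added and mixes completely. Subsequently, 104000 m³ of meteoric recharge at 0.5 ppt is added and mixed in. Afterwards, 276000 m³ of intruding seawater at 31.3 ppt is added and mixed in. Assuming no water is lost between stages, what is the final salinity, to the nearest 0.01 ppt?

Weighted by volume,
Initial salt = 394,000×1.6 = 630,400
After stage 1: salt = 630,400 + 169,000×4.3 = 1,357,100; volume = 563,000 m³; S = 2.41 ppt
After stage 2: salt = 1,357,100 + 104,000×0.5 = 1,409,100; volume = 667,000 m³; S = 2.113 ppt
After stage 3: salt = 1,409,100 + 276,000×31.3 = 10,047,900; volume = 943,000 m³
S = 10,047,900 / 943,000 = 10.6552 ppt

10.66 ppt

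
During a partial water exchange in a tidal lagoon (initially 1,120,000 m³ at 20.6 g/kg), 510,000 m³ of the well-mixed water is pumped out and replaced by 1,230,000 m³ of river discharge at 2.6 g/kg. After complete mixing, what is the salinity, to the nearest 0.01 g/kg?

Remaining after removal: 610,000 m³ at 20.6 g/kg (salt = 12,566,000)
After addition: salt = 12,566,000 + 1,230,000×2.6 = 15,764,000; volume = 1,840,000 m³
S = 15,764,000 / 1,840,000 = 8.5674 g/kg

8.57 g/kg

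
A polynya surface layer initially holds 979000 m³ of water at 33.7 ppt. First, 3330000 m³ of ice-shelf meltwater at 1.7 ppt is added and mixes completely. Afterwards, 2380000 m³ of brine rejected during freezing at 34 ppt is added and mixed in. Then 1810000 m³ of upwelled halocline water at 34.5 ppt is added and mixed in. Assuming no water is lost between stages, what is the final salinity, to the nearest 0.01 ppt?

By conservation of dissolved salt,
Initial salt = 979,000×33.7 = 32,992,300
After stage 1: salt = 32,992,300 + 3,330,000×1.7 = 38,653,300; volume = 4,309,000 m³; S = 8.97 ppt
After stage 2: salt = 38,653,300 + 2,380,000×34 = 119,573,300; volume = 6,689,000 m³; S = 17.876 ppt
After stage 3: salt = 119,573,300 + 1,810,000×34.5 = 182,018,300; volume = 8,499,000 m³
S = 182,018,300 / 8,499,000 = 21.4164 ppt

21.42 ppt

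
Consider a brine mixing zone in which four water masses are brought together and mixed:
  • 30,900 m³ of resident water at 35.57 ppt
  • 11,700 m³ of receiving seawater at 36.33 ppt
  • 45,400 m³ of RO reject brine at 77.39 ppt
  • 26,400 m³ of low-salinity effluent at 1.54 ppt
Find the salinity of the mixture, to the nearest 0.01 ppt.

44.39 ppt

Total salt / total volume:
salt = 30,900×35.57 + 11,700×36.33 + 45,400×77.39 + 26,400×1.54 = 1,099,113 + 425,061 + 3,513,506 + 40,656 = 5,078,336
volume = 30,900 + 11,700 + 45,400 + 26,400 = 114,400 m³
S = 5,078,336 / 114,400 = 44.391 ppt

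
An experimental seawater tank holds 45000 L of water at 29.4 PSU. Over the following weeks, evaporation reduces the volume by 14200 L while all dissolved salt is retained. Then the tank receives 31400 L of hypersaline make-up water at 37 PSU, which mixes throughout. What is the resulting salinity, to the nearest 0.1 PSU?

After evaporation: salt = 45,000×29.4 = 1,323,000; volume = 45,000 − 14,200 = 30,800 L
After mixing: salt = 1,323,000 + 31,400×37 = 2,484,800; volume = 30,800 + 31,400 = 62,200 L
S = 2,484,800 / 62,200 = 39.9486 PSU

39.9 PSU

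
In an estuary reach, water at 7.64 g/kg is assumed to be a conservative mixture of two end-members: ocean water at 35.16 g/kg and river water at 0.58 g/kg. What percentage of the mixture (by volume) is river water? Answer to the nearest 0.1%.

Let f be the freshwater fraction. Salt balance per unit volume:
f×0.58 + (1−f)×35.16 = 7.64
f = (35.16 − 7.64) / (35.16 − 0.58) = 27.52/34.58 = 0.7958

79.6%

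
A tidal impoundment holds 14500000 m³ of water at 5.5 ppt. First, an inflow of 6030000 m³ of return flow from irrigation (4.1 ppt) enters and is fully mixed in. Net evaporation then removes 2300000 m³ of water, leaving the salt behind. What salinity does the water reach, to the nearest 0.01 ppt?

5.73 ppt

After mixing: salt = 14,500,000×5.5 + 6,030,000×4.1 = 104,473,000; volume = 20,530,000 m³
After evaporation: salt unchanged = 104,473,000; volume = 20,530,000 − 2,300,000 = 18,230,000 m³
S = 104,473,000 / 18,230,000 = 5.7308 ppt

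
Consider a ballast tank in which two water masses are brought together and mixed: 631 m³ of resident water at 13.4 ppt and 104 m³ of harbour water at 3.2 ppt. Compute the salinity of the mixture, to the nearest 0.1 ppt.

12.0 ppt

Total salt / total volume:
salt = 631×13.4 + 104×3.2 = 8,455.4 + 332.8 = 8,788.2
volume = 631 + 104 = 735 m³
S = 8,788.2 / 735 = 11.957 ppt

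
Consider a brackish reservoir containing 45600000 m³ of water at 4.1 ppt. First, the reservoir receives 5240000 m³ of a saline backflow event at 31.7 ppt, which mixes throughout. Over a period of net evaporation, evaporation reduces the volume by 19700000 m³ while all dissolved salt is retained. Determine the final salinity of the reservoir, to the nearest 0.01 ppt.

After mixing: salt = 45,600,000×4.1 + 5,240,000×31.7 = 353,068,000; volume = 50,840,000 m³
After evaporation: salt unchanged = 353,068,000; volume = 50,840,000 − 19,700,000 = 31,140,000 m³
S = 353,068,000 / 31,140,000 = 11.3381 ppt

11.34 ppt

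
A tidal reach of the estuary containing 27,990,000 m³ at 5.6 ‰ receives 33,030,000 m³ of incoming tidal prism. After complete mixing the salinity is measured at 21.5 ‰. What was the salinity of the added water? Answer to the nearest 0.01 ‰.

Salt balance: 27,990,000×5.6 + 33,030,000×S = 61,020,000×21.5
156,744,000 + 33,030,000·S = 1,311,930,000
S = (1,311,930,000 − 156,744,000) / 33,030,000 = 34.9738 ‰

34.97 ‰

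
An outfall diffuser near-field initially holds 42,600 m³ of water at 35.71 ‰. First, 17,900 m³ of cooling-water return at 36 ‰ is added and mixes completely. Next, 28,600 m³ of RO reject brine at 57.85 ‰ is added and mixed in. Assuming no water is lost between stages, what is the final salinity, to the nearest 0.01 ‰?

42.87 ‰

Conserving salt mass:
Initial salt = 42,600×35.71 = 1,521,246
After stage 1: salt = 1,521,246 + 17,900×36 = 2,165,646; volume = 60,500 m³; S = 35.796 ‰
After stage 2: salt = 2,165,646 + 28,600×57.85 = 3,820,156; volume = 89,100 m³
S = 3,820,156 / 89,100 = 42.8749 ‰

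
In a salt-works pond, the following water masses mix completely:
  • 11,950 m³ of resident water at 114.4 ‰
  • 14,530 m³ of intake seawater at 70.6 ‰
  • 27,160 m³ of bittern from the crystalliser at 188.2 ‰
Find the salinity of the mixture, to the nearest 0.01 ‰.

Weighted by volume,
salt = 11,950×114.4 + 14,530×70.6 + 27,160×188.2 = 1,367,080 + 1,025,818 + 5,111,512 = 7,504,410
volume = 11,950 + 14,530 + 27,160 = 53,640 m³
S = 7,504,410 / 53,640 = 139.9032 ‰

139.90 ‰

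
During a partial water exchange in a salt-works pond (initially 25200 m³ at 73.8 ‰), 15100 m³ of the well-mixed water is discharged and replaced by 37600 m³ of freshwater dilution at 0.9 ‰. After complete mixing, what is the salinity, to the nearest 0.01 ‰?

Remaining after removal: 10,100 m³ at 73.8 ‰ (salt = 745,380)
After addition: salt = 745,380 + 37,600×0.9 = 779,220; volume = 47,700 m³
S = 779,220 / 47,700 = 16.3358 ‰

16.34 ‰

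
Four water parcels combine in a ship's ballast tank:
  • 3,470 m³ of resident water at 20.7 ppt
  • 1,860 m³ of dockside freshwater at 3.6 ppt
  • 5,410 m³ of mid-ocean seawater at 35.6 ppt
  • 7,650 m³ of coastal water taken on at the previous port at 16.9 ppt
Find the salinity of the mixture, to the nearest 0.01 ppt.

Salt balance:
salt = 3,470×20.7 + 1,860×3.6 + 5,410×35.6 + 7,650×16.9 = 71,829 + 6,696 + 192,596 + 129,285 = 400,406
volume = 3,470 + 1,860 + 5,410 + 7,650 = 18,390 m³
S = 400,406 / 18,390 = 21.773 ppt

21.77 ppt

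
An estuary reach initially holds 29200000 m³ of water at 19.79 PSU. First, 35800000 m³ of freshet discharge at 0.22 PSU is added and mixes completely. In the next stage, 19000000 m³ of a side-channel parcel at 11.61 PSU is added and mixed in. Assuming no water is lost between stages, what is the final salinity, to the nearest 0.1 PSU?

9.6 PSU

Salt balance:
Initial salt = 29,200,000×19.79 = 577,868,000
After stage 1: salt = 577,868,000 + 35,800,000×0.22 = 585,744,000; volume = 65,000,000 m³; S = 9.011 PSU
After stage 2: salt = 585,744,000 + 19,000,000×11.61 = 806,334,000; volume = 84,000,000 m³
S = 806,334,000 / 84,000,000 = 9.5992 PSU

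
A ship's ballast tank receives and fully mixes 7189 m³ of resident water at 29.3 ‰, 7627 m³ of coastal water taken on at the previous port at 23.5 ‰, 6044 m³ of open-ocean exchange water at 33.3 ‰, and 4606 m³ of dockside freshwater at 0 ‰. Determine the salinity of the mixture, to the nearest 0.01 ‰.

Total salt / total volume:
salt = 7,189×29.3 + 7,627×23.5 + 6,044×33.3 + 4,606×0 = 210,637.7 + 179,234.5 + 201,265.2 + 0 = 591,137.4
volume = 7,189 + 7,627 + 6,044 + 4,606 = 25,466 m³
S = 591,137.4 / 25,466 = 23.2128 ‰

23.21 ‰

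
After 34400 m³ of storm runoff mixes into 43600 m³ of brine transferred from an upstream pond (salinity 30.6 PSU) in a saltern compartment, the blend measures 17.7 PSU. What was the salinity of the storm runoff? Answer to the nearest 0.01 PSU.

1.35 PSU

Salt balance: 43,600×30.6 + 34,400×S = 78,000×17.7
1,334,160 + 34,400·S = 1,380,600
S = (1,380,600 − 1,334,160) / 34,400 = 1.35 PSU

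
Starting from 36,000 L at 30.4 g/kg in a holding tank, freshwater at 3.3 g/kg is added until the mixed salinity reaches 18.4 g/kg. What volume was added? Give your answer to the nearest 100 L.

Salt balance: 36,000×30.4 + V×3.3 = (36,000+V)×18.4
1,094,400 + 3.3V = 662,400 + 18.4V
432,000 = 15.1V
V = 28,609.27 L

28600 L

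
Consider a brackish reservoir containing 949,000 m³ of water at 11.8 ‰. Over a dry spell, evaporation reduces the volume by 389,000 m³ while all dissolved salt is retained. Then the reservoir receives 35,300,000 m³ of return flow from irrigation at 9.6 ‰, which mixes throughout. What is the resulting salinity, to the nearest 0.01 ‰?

9.76 ‰

After evaporation: salt = 949,000×11.8 = 11,198,200; volume = 949,000 − 389,000 = 560,000 m³
After mixing: salt = 11,198,200 + 35,300,000×9.6 = 350,078,200; volume = 560,000 + 35,300,000 = 35,860,000 m³
S = 350,078,200 / 35,860,000 = 9.7624 ‰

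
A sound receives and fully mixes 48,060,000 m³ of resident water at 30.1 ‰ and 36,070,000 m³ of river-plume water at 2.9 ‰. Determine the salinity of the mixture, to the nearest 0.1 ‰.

18.4 ‰

By conservation of dissolved salt,
salt = 48,060,000×30.1 + 36,070,000×2.9 = 1,446,606,000 + 104,603,000 = 1,551,209,000
volume = 48,060,000 + 36,070,000 = 84,130,000 m³
S = 1,551,209,000 / 84,130,000 = 18.438 ‰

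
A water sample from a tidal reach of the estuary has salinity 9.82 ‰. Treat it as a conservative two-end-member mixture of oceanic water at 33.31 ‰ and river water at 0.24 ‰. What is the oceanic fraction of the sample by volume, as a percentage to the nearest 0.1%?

29.0%

Let g be the oceanic fraction. Salt balance per unit volume:
g×33.31 + (1−g)×0.24 = 9.82
g = (9.82 − 0.24) / (33.31 − 0.24) = 9.58/33.07 = 0.2897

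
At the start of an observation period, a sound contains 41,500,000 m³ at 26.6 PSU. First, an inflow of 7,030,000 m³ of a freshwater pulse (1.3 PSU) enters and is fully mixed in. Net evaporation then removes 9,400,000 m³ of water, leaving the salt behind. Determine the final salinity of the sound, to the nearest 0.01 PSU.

28.44 PSU

After mixing: salt = 41,500,000×26.6 + 7,030,000×1.3 = 1,113,039,000; volume = 48,530,000 m³
After evaporation: salt unchanged = 1,113,039,000; volume = 48,530,000 − 9,400,000 = 39,130,000 m³
S = 1,113,039,000 / 39,130,000 = 28.4446 PSU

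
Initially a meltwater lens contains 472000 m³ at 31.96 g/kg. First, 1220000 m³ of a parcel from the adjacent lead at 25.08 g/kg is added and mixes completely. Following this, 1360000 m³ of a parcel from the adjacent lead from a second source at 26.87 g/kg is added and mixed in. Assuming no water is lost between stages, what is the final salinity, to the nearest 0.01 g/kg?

Total salt / total volume:
Initial salt = 472,000×31.96 = 15,085,120
After stage 1: salt = 15,085,120 + 1,220,000×25.08 = 45,682,720; volume = 1,692,000 m³; S = 26.999 g/kg
After stage 2: salt = 45,682,720 + 1,360,000×26.87 = 82,225,920; volume = 3,052,000 m³
S = 82,225,920 / 3,052,000 = 26.9417 g/kg

26.94 g/kg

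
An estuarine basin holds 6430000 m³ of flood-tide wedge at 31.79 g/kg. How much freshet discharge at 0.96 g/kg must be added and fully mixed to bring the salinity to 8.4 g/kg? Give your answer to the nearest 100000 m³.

20200000 m³

Salt balance: 6,430,000×31.79 + V×0.96 = (6,430,000+V)×8.4
204,409,700 + 0.96V = 54,012,000 + 8.4V
150,397,700 = 7.44V
V = 20,214,744.62 m³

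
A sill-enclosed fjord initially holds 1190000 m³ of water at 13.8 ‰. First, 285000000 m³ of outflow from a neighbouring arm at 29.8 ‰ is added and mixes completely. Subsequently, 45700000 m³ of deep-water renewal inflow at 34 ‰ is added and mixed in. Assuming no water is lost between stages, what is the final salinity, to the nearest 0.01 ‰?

Conserving salt mass:
Initial salt = 1,190,000×13.8 = 16,422,000
After stage 1: salt = 16,422,000 + 285,000,000×29.8 = 8,509,422,000; volume = 286,190,000 m³; S = 29.733 ‰
After stage 2: salt = 8,509,422,000 + 45,700,000×34 = 10,063,222,000; volume = 331,890,000 m³
S = 10,063,222,000 / 331,890,000 = 30.321 ‰

30.32 ‰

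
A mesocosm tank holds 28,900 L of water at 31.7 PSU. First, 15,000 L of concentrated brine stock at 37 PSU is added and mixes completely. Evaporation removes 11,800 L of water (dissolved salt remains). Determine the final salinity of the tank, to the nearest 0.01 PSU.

45.83 PSU

After mixing: salt = 28,900×31.7 + 15,000×37 = 1,471,130; volume = 43,900 L
After evaporation: salt unchanged = 1,471,130; volume = 43,900 − 11,800 = 32,100 L
S = 1,471,130 / 32,100 = 45.8296 PSU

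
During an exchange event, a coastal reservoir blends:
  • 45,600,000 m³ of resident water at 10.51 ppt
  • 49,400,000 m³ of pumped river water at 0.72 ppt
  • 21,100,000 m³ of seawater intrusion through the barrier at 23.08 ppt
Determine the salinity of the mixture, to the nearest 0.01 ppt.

By conservation of dissolved salt,
salt = 45,600,000×10.51 + 49,400,000×0.72 + 21,100,000×23.08 = 479,256,000 + 35,568,000 + 486,988,000 = 1,001,812,000
volume = 45,600,000 + 49,400,000 + 21,100,000 = 116,100,000 m³
S = 1,001,812,000 / 116,100,000 = 8.6289 ppt

8.63 ppt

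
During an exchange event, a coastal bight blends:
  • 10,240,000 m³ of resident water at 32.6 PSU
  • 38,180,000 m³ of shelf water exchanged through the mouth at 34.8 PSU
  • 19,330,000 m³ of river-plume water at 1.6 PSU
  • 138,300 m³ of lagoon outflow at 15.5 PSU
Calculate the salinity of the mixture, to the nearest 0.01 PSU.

24.98 PSU

Conserving salt mass:
salt = 10,240,000×32.6 + 38,180,000×34.8 + 19,330,000×1.6 + 138,300×15.5 = 333,824,000 + 1,328,664,000 + 30,928,000 + 2,143,650 = 1,695,559,650
volume = 10,240,000 + 38,180,000 + 19,330,000 + 138,300 = 67,888,300 m³
S = 1,695,559,650 / 67,888,300 = 24.9757 PSU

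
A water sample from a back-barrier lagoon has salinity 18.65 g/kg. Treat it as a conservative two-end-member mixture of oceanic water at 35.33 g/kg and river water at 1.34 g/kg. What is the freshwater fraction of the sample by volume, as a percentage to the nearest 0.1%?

Let f be the freshwater fraction. Salt balance per unit volume:
f×1.34 + (1−f)×35.33 = 18.65
f = (35.33 − 18.65) / (35.33 − 1.34) = 16.68/33.99 = 0.4907

49.1%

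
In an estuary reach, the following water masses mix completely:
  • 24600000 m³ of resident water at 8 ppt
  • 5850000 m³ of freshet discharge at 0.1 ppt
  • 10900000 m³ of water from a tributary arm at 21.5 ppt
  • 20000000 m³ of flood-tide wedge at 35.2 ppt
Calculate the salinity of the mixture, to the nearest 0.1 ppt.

18.5 ppt

By conservation of dissolved salt,
salt = 24,600,000×8 + 5,850,000×0.1 + 10,900,000×21.5 + 20,000,000×35.2 = 196,800,000 + 585,000 + 234,350,000 + 704,000,000 = 1,135,735,000
volume = 24,600,000 + 5,850,000 + 10,900,000 + 20,000,000 = 61,350,000 m³
S = 1,135,735,000 / 61,350,000 = 18.512 ppt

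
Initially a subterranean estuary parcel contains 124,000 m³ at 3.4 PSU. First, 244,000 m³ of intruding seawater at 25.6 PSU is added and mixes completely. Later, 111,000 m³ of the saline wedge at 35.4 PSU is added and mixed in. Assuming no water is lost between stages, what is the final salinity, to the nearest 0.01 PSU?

Mass of salt is conserved:
Initial salt = 124,000×3.4 = 421,600
After stage 1: salt = 421,600 + 244,000×25.6 = 6,668,000; volume = 368,000 m³; S = 18.12 PSU
After stage 2: salt = 6,668,000 + 111,000×35.4 = 10,597,400; volume = 479,000 m³
S = 10,597,400 / 479,000 = 22.124 PSU

22.12 PSU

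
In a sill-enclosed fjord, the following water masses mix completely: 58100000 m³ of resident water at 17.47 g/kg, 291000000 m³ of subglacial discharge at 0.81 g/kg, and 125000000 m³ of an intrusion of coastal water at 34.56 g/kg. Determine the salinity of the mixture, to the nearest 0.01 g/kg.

11.75 g/kg

Total salt / total volume:
salt = 58,100,000×17.47 + 291,000,000×0.81 + 125,000,000×34.56 = 1,015,007,000 + 235,710,000 + 4,320,000,000 = 5,570,717,000
volume = 58,100,000 + 291,000,000 + 125,000,000 = 474,100,000 m³
S = 5,570,717,000 / 474,100,000 = 11.7501 g/kg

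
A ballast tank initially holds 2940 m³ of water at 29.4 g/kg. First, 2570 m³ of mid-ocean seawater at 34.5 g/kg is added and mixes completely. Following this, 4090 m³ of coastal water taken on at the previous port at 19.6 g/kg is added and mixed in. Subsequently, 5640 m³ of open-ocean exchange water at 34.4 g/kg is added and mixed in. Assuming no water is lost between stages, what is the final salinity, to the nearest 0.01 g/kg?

By conservation of dissolved salt,
Initial salt = 2,940×29.4 = 86,436
After stage 1: salt = 86,436 + 2,570×34.5 = 175,101; volume = 5,510 m³; S = 31.779 g/kg
After stage 2: salt = 175,101 + 4,090×19.6 = 255,265; volume = 9,600 m³; S = 26.59 g/kg
After stage 3: salt = 255,265 + 5,640×34.4 = 449,281; volume = 15,240 m³
S = 449,281 / 15,240 = 29.4804 g/kg

29.48 g/kg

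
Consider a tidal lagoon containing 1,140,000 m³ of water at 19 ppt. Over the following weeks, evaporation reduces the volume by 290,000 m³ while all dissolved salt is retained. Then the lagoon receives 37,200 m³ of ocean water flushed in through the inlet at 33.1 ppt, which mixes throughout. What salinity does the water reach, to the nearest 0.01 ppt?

25.80 ppt

After evaporation: salt = 1,140,000×19 = 21,660,000; volume = 1,140,000 − 290,000 = 850,000 m³
After mixing: salt = 21,660,000 + 37,200×33.1 = 22,891,320; volume = 850,000 + 37,200 = 887,200 m³
S = 22,891,320 / 887,200 = 25.8018 ppt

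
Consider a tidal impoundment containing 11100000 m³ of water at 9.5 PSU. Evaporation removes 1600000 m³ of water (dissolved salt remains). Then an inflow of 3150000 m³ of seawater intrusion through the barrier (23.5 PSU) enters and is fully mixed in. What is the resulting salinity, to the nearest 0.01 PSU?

After evaporation: salt = 11,100,000×9.5 = 105,450,000; volume = 11,100,000 − 1,600,000 = 9,500,000 m³
After mixing: salt = 105,450,000 + 3,150,000×23.5 = 179,475,000; volume = 9,500,000 + 3,150,000 = 12,650,000 m³
S = 179,475,000 / 12,650,000 = 14.1877 PSU

14.19 PSU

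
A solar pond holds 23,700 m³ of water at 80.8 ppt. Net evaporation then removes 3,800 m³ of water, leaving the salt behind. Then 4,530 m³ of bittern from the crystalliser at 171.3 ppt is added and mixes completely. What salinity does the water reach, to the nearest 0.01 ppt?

After evaporation: salt = 23,700×80.8 = 1,914,960; volume = 23,700 − 3,800 = 19,900 m³
After mixing: salt = 1,914,960 + 4,530×171.3 = 2,690,949; volume = 19,900 + 4,530 = 24,430 m³
S = 2,690,949 / 24,430 = 110.1494 ppt

110.15 ppt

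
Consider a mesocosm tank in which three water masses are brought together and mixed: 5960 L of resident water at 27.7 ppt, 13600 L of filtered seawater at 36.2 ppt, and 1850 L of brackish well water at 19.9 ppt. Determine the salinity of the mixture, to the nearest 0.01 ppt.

Total salt / total volume:
salt = 5,960×27.7 + 13,600×36.2 + 1,850×19.9 = 165,092 + 492,320 + 36,815 = 694,227
volume = 5,960 + 13,600 + 1,850 = 21,410 L
S = 694,227 / 21,410 = 32.4254 ppt

32.43 ppt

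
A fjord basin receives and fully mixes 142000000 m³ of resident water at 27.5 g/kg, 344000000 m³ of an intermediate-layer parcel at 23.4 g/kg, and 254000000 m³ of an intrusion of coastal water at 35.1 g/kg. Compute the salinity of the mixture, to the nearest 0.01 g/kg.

28.20 g/kg

Salt balance:
salt = 142,000,000×27.5 + 344,000,000×23.4 + 254,000,000×35.1 = 3,905,000,000 + 8,049,600,000 + 8,915,400,000 = 20,870,000,000
volume = 142,000,000 + 344,000,000 + 254,000,000 = 740,000,000 m³
S = 20,870,000,000 / 740,000,000 = 28.2027 g/kg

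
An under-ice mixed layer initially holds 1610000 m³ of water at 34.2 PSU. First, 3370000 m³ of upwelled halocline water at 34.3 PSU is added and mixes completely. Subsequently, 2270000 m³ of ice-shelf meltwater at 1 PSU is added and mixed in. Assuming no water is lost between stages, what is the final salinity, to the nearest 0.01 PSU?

23.85 PSU

By conservation of dissolved salt,
Initial salt = 1,610,000×34.2 = 55,062,000
After stage 1: salt = 55,062,000 + 3,370,000×34.3 = 170,653,000; volume = 4,980,000 m³; S = 34.268 PSU
After stage 2: salt = 170,653,000 + 2,270,000×1 = 172,923,000; volume = 7,250,000 m³
S = 172,923,000 / 7,250,000 = 23.8514 PSU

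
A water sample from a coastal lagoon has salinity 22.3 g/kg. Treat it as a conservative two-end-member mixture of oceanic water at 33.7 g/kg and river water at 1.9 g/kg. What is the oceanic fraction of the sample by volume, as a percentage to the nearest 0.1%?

Let g be the oceanic fraction. Salt balance per unit volume:
g×33.7 + (1−g)×1.9 = 22.3
g = (22.3 − 1.9) / (33.7 − 1.9) = 20.4/31.8 = 0.6415

64.2%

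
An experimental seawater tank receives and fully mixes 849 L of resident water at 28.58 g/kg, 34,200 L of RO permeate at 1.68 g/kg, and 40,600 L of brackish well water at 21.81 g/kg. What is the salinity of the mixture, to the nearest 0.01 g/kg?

Weighted by volume,
salt = 849×28.58 + 34,200×1.68 + 40,600×21.81 = 24,264.42 + 57,456 + 885,486 = 967,206.42
volume = 849 + 34,200 + 40,600 = 75,649 L
S = 967,206.42 / 75,649 = 12.7854 g/kg

12.79 g/kg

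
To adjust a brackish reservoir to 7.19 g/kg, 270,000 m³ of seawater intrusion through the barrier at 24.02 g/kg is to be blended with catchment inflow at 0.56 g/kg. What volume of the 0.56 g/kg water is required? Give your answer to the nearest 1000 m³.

685000 m³

Salt balance: 270,000×24.02 + V×0.56 = (270,000+V)×7.19
6,485,400 + 0.56V = 1,941,300 + 7.19V
4,544,100 = 6.63V
V = 685,384.62 m³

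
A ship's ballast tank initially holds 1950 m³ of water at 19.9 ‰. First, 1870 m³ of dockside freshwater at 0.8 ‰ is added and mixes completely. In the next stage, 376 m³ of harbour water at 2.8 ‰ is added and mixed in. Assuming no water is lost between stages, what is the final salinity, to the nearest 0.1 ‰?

9.9 ‰

Mass of salt is conserved:
Initial salt = 1,950×19.9 = 38,805
After stage 1: salt = 38,805 + 1,870×0.8 = 40,301; volume = 3,820 m³; S = 10.55 ‰
After stage 2: salt = 40,301 + 376×2.8 = 41,353.8; volume = 4,196 m³
S = 41,353.8 / 4,196 = 9.8555 ‰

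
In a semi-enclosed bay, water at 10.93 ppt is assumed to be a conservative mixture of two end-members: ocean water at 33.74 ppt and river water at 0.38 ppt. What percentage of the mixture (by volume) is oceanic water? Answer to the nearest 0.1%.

31.6%

Let g be the oceanic fraction. Salt balance per unit volume:
g×33.74 + (1−g)×0.38 = 10.93
g = (10.93 − 0.38) / (33.74 − 0.38) = 10.55/33.36 = 0.3162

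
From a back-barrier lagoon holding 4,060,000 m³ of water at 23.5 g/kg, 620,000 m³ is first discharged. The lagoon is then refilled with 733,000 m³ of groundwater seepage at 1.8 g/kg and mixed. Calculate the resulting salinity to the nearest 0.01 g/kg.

Remaining after removal: 3,440,000 m³ at 23.5 g/kg (salt = 80,840,000)
After addition: salt = 80,840,000 + 733,000×1.8 = 82,159,400; volume = 4,173,000 m³
S = 82,159,400 / 4,173,000 = 19.6883 g/kg

19.69 g/kg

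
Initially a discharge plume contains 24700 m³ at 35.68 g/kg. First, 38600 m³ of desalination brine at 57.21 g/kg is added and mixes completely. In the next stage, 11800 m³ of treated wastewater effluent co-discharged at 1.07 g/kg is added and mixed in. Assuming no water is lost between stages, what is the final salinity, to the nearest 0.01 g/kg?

41.31 g/kg

By conservation of dissolved salt,
Initial salt = 24,700×35.68 = 881,296
After stage 1: salt = 881,296 + 38,600×57.21 = 3,089,602; volume = 63,300 m³; S = 48.809 g/kg
After stage 2: salt = 3,089,602 + 11,800×1.07 = 3,102,228; volume = 75,100 m³
S = 3,102,228 / 75,100 = 41.308 g/kg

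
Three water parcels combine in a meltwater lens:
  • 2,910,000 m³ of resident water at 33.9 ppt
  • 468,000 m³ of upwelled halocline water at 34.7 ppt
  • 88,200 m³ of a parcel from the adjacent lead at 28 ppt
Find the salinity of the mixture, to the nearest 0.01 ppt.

Mass of salt is conserved:
salt = 2,910,000×33.9 + 468,000×34.7 + 88,200×28 = 98,649,000 + 16,239,600 + 2,469,600 = 117,358,200
volume = 2,910,000 + 468,000 + 88,200 = 3,466,200 m³
S = 117,358,200 / 3,466,200 = 33.8579 ppt

33.86 ppt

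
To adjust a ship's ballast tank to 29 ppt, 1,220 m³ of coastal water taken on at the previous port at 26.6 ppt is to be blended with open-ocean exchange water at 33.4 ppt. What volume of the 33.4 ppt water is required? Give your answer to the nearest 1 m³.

Salt balance: 1,220×26.6 + V×33.4 = (1,220+V)×29
32,452 + 33.4V = 35,380 + 29V
2,928 = 4.4V
V = 665.45 m³

665 m³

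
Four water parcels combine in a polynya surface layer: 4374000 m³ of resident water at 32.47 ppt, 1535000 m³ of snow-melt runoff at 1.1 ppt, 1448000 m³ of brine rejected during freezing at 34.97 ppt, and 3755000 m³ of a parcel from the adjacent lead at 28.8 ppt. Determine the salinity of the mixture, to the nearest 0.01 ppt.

Conserving salt mass:
salt = 4,374,000×32.47 + 1,535,000×1.1 + 1,448,000×34.97 + 3,755,000×28.8 = 142,023,780 + 1,688,500 + 50,636,560 + 108,144,000 = 302,492,840
volume = 4,374,000 + 1,535,000 + 1,448,000 + 3,755,000 = 11,112,000 m³
S = 302,492,840 / 11,112,000 = 27.2222 ppt

27.22 ppt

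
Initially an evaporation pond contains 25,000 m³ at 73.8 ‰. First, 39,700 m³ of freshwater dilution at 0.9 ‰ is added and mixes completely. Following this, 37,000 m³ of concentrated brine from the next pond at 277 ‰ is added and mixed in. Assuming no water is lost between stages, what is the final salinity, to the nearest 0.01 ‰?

Conserving salt mass:
Initial salt = 25,000×73.8 = 1,845,000
After stage 1: salt = 1,845,000 + 39,700×0.9 = 1,880,730; volume = 64,700 m³; S = 29.068 ‰
After stage 2: salt = 1,880,730 + 37,000×277 = 12,129,730; volume = 101,700 m³
S = 12,129,730 / 101,700 = 119.2697 ‰

119.27 ‰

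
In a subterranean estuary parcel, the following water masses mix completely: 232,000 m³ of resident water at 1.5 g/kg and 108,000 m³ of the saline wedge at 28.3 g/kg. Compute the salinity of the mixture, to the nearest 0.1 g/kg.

10.0 g/kg

Weighted by volume,
salt = 232,000×1.5 + 108,000×28.3 = 348,000 + 3,056,400 = 3,404,400
volume = 232,000 + 108,000 = 340,000 m³
S = 3,404,400 / 340,000 = 10.013 g/kg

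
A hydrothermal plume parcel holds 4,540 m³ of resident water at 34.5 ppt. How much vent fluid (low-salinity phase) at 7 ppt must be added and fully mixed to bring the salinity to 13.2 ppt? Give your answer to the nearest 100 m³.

Salt balance: 4,540×34.5 + V×7 = (4,540+V)×13.2
156,630 + 7V = 59,928 + 13.2V
96,702 = 6.2V
V = 15,597.1 m³

15600 m³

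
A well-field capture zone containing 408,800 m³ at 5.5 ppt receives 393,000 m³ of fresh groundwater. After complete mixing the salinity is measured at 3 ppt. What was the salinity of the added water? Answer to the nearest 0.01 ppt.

Salt balance: 408,800×5.5 + 393,000×S = 801,800×3
2,248,400 + 393,000·S = 2,405,400
S = (2,405,400 − 2,248,400) / 393,000 = 0.3995 ppt

0.40 ppt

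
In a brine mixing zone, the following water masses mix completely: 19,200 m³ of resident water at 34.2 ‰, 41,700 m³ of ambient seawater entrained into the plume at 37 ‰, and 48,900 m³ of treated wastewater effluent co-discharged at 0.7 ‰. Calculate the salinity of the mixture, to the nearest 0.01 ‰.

20.34 ‰

Mass of salt is conserved:
salt = 19,200×34.2 + 41,700×37 + 48,900×0.7 = 656,640 + 1,542,900 + 34,230 = 2,233,770
volume = 19,200 + 41,700 + 48,900 = 109,800 m³
S = 2,233,770 / 109,800 = 20.344 ‰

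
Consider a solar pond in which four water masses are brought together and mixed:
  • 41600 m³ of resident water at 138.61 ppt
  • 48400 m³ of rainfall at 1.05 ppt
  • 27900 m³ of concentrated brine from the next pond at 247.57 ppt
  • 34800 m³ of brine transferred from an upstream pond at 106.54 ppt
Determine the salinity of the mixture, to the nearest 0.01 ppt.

By conservation of dissolved salt,
salt = 41,600×138.61 + 48,400×1.05 + 27,900×247.57 + 34,800×106.54 = 5,766,176 + 50,820 + 6,907,203 + 3,707,592 = 16,431,791
volume = 41,600 + 48,400 + 27,900 + 34,800 = 152,700 m³
S = 16,431,791 / 152,700 = 107.6083 ppt

107.61 ppt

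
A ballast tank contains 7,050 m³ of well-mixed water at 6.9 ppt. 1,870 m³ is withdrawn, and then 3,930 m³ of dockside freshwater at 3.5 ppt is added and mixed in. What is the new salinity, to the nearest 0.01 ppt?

5.43 ppt

Remaining after removal: 5,180 m³ at 6.9 ppt (salt = 35,742)
After addition: salt = 35,742 + 3,930×3.5 = 49,497; volume = 9,110 m³
S = 49,497 / 9,110 = 5.4333 ppt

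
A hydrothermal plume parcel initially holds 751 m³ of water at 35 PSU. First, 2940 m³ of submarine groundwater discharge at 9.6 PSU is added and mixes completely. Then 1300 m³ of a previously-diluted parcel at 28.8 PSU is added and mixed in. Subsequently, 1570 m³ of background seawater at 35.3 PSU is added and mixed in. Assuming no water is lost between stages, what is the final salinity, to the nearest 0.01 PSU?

Salt balance:
Initial salt = 751×35 = 26,285
After stage 1: salt = 26,285 + 2,940×9.6 = 54,509; volume = 3,691 m³; S = 14.768 PSU
After stage 2: salt = 54,509 + 1,300×28.8 = 91,949; volume = 4,991 m³; S = 18.423 PSU
After stage 3: salt = 91,949 + 1,570×35.3 = 147,370; volume = 6,561 m³
S = 147,370 / 6,561 = 22.4615 PSU

22.46 PSU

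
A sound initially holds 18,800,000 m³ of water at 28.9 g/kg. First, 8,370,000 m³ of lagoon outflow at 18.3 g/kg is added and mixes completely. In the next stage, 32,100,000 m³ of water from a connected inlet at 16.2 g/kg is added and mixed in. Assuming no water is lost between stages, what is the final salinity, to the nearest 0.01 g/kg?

20.52 g/kg

Mass of salt is conserved:
Initial salt = 18,800,000×28.9 = 543,320,000
After stage 1: salt = 543,320,000 + 8,370,000×18.3 = 696,491,000; volume = 27,170,000 m³; S = 25.635 g/kg
After stage 2: salt = 696,491,000 + 32,100,000×16.2 = 1,216,511,000; volume = 59,270,000 m³
S = 1,216,511,000 / 59,270,000 = 20.5249 g/kg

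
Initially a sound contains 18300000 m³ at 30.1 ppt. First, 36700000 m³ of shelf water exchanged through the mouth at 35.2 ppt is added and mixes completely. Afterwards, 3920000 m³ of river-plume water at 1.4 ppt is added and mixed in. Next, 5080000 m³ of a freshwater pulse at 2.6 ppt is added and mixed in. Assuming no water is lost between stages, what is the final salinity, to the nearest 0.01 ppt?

Mass of salt is conserved:
Initial salt = 18,300,000×30.1 = 550,830,000
After stage 1: salt = 550,830,000 + 36,700,000×35.2 = 1,842,670,000; volume = 55,000,000 m³; S = 33.503 ppt
After stage 2: salt = 1,842,670,000 + 3,920,000×1.4 = 1,848,158,000; volume = 58,920,000 m³; S = 31.367 ppt
After stage 3: salt = 1,848,158,000 + 5,080,000×2.6 = 1,861,366,000; volume = 64,000,000 m³
S = 1,861,366,000 / 64,000,000 = 29.0838 ppt

29.08 ppt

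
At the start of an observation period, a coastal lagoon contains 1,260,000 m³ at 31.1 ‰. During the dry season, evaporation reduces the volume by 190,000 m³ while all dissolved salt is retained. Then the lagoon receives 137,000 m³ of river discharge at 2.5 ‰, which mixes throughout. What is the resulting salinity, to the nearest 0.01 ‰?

After evaporation: salt = 1,260,000×31.1 = 39,186,000; volume = 1,260,000 − 190,000 = 1,070,000 m³
After mixing: salt = 39,186,000 + 137,000×2.5 = 39,528,500; volume = 1,070,000 + 137,000 = 1,207,000 m³
S = 39,528,500 / 1,207,000 = 32.7494 ‰

32.75 ‰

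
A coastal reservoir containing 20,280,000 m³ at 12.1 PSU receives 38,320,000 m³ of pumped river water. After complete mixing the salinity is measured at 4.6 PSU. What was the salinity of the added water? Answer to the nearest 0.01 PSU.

0.63 PSU

Salt balance: 20,280,000×12.1 + 38,320,000×S = 58,600,000×4.6
245,388,000 + 38,320,000·S = 269,560,000
S = (269,560,000 − 245,388,000) / 38,320,000 = 0.6308 PSU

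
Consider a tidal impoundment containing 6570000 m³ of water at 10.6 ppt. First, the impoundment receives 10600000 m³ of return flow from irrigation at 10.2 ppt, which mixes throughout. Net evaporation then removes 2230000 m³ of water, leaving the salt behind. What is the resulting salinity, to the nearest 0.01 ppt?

11.90 ppt

After mixing: salt = 6,570,000×10.6 + 10,600,000×10.2 = 177,762,000; volume = 17,170,000 m³
After evaporation: salt unchanged = 177,762,000; volume = 17,170,000 − 2,230,000 = 14,940,000 m³
S = 177,762,000 / 14,940,000 = 11.8984 ppt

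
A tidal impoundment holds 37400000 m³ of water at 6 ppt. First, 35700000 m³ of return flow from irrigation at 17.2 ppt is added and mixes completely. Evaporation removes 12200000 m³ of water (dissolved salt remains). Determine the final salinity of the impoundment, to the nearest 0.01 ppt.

13.77 ppt

After mixing: salt = 37,400,000×6 + 35,700,000×17.2 = 838,440,000; volume = 73,100,000 m³
After evaporation: salt unchanged = 838,440,000; volume = 73,100,000 − 12,200,000 = 60,900,000 m³
S = 838,440,000 / 60,900,000 = 13.7675 ppt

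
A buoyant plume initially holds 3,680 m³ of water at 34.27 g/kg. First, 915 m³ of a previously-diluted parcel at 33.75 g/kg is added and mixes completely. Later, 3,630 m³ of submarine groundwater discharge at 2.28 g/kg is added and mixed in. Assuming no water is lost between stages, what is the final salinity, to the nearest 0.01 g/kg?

Weighted by volume,
Initial salt = 3,680×34.27 = 126,113.6
After stage 1: salt = 126,113.6 + 915×33.75 = 156,994.85; volume = 4,595 m³; S = 34.166 g/kg
After stage 2: salt = 156,994.85 + 3,630×2.28 = 165,271.25; volume = 8,225 m³
S = 165,271.25 / 8,225 = 20.0938 g/kg

20.09 g/kg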